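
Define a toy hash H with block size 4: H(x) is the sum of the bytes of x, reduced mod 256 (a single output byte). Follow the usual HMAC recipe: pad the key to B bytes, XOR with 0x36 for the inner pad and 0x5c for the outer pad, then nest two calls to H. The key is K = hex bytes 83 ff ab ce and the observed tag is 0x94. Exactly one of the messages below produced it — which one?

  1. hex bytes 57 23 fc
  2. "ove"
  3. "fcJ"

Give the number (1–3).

1

Key hex bytes 83 ff ab ce is exactly B = 4 bytes: K' = 83 ff ab ce.
K' ⊕ ipad = b5 c9 9d f8; K' ⊕ opad = df a3 f7 92.
m1: inner = H(b5 c9 9d f8 57 23 fc) = 89; tag = H(df a3 f7 92 89) = 94 ← matches
m2: inner = H(b5 c9 9d f8 6f 76 65) = 5d; tag = H(df a3 f7 92 5d) = 68
m3: inner = H(b5 c9 9d f8 66 63 4a) = 26; tag = H(df a3 f7 92 26) = 31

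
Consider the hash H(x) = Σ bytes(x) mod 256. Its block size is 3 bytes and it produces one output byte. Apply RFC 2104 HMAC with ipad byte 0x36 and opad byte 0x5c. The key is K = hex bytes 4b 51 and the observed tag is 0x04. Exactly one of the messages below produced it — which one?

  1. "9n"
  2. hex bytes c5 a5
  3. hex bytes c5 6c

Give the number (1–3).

Key hex bytes 4b 51 is 2 bytes ≤ B = 3; zero-pad to 3 bytes: K' = 4b 51 00.
K' ⊕ ipad = 7d 67 36; K' ⊕ opad = 17 0d 5c.
m1: inner = H(7d 67 36 39 6e) = c1; tag = H(17 0d 5c c1) = 41
m2: inner = H(7d 67 36 c5 a5) = 84; tag = H(17 0d 5c 84) = 04 ← matches
m3: inner = H(7d 67 36 c5 6c) = 4b; tag = H(17 0d 5c 4b) = cb

2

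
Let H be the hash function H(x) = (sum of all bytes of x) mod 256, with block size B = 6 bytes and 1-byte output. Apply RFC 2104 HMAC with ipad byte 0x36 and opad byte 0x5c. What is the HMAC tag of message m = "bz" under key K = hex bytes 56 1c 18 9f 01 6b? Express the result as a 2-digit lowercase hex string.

Key hex bytes 56 1c 18 9f 01 6b is exactly B = 6 bytes: K' = 56 1c 18 9f 01 6b.
K' ⊕ ipad = 60 2a 2e a9 37 5d.  K' ⊕ opad = 0a 40 44 c3 5d 37.
Inner input = (K'⊕ipad) ∥ m = 60 2a 2e a9 37 5d ∥ 62 7a.
Inner hash: sum = 96+42+46+169+55+93+98+122 = 721; mod 256 = 209 → d1.
Outer input = (K'⊕opad) ∥ inner = 0a 40 44 c3 5d 37 ∥ d1.
Outer hash (tag): sum = 10+64+68+195+93+55+209 = 694; mod 256 = 182 → b6.

b6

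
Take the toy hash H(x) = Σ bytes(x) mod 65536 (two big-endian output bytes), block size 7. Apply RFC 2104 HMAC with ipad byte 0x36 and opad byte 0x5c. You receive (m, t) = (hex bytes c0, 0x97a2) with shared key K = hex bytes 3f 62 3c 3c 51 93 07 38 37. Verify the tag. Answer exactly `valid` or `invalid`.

invalid

Key hex bytes 3f 62 3c 3c 51 93 07 38 37 is 9 bytes > B = 7, so hash it first: H(key) = 02 73, then zero-pad to 7 bytes: K' = 02 73 00 00 00 00 00.
K' ⊕ ipad = 34 45 36 36 36 36 36; K' ⊕ opad = 5e 2f 5c 5c 5c 5c 5c.
Inner hash: sum = 52+69+54+54+54+54+54+192 = 583 → 02 47.
Outer hash (recomputed tag): sum = 94+47+92+92+92+92+92+2+71 = 674 → 02 a2.
Recomputed tag = 02a2; claimed = 97a2 → mismatch.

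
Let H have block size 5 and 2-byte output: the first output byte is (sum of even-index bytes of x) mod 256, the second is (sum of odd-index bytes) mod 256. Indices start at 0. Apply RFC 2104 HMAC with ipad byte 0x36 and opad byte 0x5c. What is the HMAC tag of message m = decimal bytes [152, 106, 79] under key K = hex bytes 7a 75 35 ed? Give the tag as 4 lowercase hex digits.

Key hex bytes 7a 75 35 ed is 4 bytes ≤ B = 5; zero-pad to 5 bytes: K' = 7a 75 35 ed 00.
K' ⊕ ipad = 4c 43 03 db 36.  K' ⊕ opad = 26 29 69 b1 5c.
Inner input = (K'⊕ipad) ∥ m = 4c 43 03 db 36 ∥ 98 6a 4f.
Inner hash: even-index sum = 239 mod 256 = 239; odd-index sum = 517 mod 256 = 5 → ef 05.
Outer input = (K'⊕opad) ∥ inner = 26 29 69 b1 5c ∥ ef 05.
Outer hash (tag): even-index sum = 240 mod 256 = 240; odd-index sum = 457 mod 256 = 201 → f0 c9.

f0c9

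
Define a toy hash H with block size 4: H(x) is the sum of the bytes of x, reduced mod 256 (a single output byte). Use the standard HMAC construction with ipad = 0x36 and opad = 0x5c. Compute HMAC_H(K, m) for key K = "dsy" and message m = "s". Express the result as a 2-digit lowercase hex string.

77

Key "dsy" = 64 73 79 is 3 bytes ≤ B = 4; zero-pad to 4 bytes: K' = 64 73 79 00.
K' ⊕ ipad = 52 45 4f 36.  K' ⊕ opad = 38 2f 25 5c.
Inner input = (K'⊕ipad) ∥ m = 52 45 4f 36 ∥ 73.
Inner hash: sum = 82+69+79+54+115 = 399; mod 256 = 143 → 8f.
Outer input = (K'⊕opad) ∥ inner = 38 2f 25 5c ∥ 8f.
Outer hash (tag): sum = 56+47+37+92+143 = 375; mod 256 = 119 → 77.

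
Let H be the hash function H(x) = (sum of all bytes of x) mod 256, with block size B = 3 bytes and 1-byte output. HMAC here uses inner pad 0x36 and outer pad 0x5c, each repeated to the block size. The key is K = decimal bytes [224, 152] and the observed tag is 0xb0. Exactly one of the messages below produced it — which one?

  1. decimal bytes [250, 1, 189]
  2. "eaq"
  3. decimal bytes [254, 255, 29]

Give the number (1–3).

Key decimal bytes [224, 152] = e0 98 is 2 bytes ≤ B = 3; zero-pad to 3 bytes: K' = e0 98 00.
K' ⊕ ipad = d6 ae 36; K' ⊕ opad = bc c4 5c.
m1: inner = H(d6 ae 36 fa 01 bd) = 72; tag = H(bc c4 5c 72) = 4e
m2: inner = H(d6 ae 36 65 61 71) = f1; tag = H(bc c4 5c f1) = cd
m3: inner = H(d6 ae 36 fe ff 1d) = d4; tag = H(bc c4 5c d4) = b0 ← matches

3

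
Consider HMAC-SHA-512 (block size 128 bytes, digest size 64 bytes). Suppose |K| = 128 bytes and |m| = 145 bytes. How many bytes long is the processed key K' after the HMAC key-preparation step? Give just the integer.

Key is 128 ≤ 128 bytes, zero-padded: |K'| = 128.

128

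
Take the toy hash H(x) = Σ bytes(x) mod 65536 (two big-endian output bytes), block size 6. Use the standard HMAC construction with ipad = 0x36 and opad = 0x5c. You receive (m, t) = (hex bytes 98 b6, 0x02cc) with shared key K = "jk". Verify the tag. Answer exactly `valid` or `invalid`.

Key "jk" = 6a 6b is 2 bytes ≤ B = 6; zero-pad to 6 bytes: K' = 6a 6b 00 00 00 00.
K' ⊕ ipad = 5c 5d 36 36 36 36; K' ⊕ opad = 36 37 5c 5c 5c 5c.
Inner hash: sum = 92+93+54+54+54+54+152+182 = 735 → 02 df.
Outer hash (recomputed tag): sum = 54+55+92+92+92+92+2+223 = 702 → 02 be.
Recomputed tag = 02be; claimed = 02cc → mismatch.

invalid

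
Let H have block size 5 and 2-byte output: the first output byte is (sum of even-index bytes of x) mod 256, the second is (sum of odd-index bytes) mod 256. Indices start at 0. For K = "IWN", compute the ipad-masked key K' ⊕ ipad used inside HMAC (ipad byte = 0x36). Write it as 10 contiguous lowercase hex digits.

7f61783636

Key "IWN" = 49 57 4e is 3 bytes ≤ B = 5; zero-pad to 5 bytes: K' = 49 57 4e 00 00.
XOR each byte with 0x36: 49⊕36=7f, 57⊕36=61, 4e⊕36=78, 00⊕36=36, 00⊕36=36.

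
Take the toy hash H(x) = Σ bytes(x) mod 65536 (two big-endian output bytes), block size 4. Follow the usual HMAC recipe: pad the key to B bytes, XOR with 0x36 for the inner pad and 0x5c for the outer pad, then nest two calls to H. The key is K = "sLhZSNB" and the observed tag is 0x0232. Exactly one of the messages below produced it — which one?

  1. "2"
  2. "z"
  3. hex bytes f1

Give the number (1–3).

3

Key "sLhZSNB" = 73 4c 68 5a 53 4e 42 is 7 bytes > B = 4, so hash it first: H(key) = 02 64, then zero-pad to 4 bytes: K' = 02 64 00 00.
K' ⊕ ipad = 34 52 36 36; K' ⊕ opad = 5e 38 5c 5c.
m1: inner = H(34 52 36 36 32) = 01 24; tag = H(5e 38 5c 5c 01 24) = 0173
m2: inner = H(34 52 36 36 7a) = 01 6c; tag = H(5e 38 5c 5c 01 6c) = 01bb
m3: inner = H(34 52 36 36 f1) = 01 e3; tag = H(5e 38 5c 5c 01 e3) = 0232 ← matches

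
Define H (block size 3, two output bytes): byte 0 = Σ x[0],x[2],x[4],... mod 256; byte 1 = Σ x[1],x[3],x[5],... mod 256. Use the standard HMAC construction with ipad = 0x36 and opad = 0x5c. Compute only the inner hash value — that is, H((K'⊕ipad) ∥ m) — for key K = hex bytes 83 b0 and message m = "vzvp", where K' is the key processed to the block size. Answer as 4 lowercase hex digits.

d572

Key hex bytes 83 b0 is 2 bytes ≤ B = 3; zero-pad to 3 bytes: K' = 83 b0 00.
K' ⊕ ipad = b5 86 36.
Inner input = b5 86 36 ∥ 76 7a 76 70.
Inner hash: even-index sum = 469 mod 256 = 213; odd-index sum = 370 mod 256 = 114 → d5 72.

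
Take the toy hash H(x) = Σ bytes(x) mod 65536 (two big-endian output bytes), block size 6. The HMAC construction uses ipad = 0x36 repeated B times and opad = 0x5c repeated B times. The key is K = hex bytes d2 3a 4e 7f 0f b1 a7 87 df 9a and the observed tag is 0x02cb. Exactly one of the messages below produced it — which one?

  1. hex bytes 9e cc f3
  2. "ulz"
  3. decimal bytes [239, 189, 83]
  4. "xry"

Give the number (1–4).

4

Key hex bytes d2 3a 4e 7f 0f b1 a7 87 df 9a is 10 bytes > B = 6, so hash it first: H(key) = 05 40, then zero-pad to 6 bytes: K' = 05 40 00 00 00 00.
K' ⊕ ipad = 33 76 36 36 36 36; K' ⊕ opad = 59 1c 5c 5c 5c 5c.
m1: inner = H(33 76 36 36 36 36 9e cc f3) = 03 de; tag = H(59 1c 5c 5c 5c 5c 03 de) = 02c6
m2: inner = H(33 76 36 36 36 36 75 6c 7a) = 02 dc; tag = H(59 1c 5c 5c 5c 5c 02 dc) = 02c3
m3: inner = H(33 76 36 36 36 36 ef bd 53) = 03 80; tag = H(59 1c 5c 5c 5c 5c 03 80) = 0268
m4: inner = H(33 76 36 36 36 36 78 72 79) = 02 e4; tag = H(59 1c 5c 5c 5c 5c 02 e4) = 02cb ← matches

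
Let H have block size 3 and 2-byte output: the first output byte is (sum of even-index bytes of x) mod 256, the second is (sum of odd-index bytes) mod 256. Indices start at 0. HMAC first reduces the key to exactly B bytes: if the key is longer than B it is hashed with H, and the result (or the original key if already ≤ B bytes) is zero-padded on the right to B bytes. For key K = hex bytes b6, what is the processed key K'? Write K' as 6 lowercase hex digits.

Key hex bytes b6 is 1 byte ≤ B = 3; zero-pad to 3 bytes: K' = b6 00 00.

b60000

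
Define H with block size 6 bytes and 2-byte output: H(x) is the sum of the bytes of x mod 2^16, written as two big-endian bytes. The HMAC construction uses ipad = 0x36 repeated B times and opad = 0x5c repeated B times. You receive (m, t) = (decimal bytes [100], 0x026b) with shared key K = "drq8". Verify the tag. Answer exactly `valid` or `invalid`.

Key "drq8" = 64 72 71 38 is 4 bytes ≤ B = 6; zero-pad to 6 bytes: K' = 64 72 71 38 00 00.
K' ⊕ ipad = 52 44 47 0e 36 36; K' ⊕ opad = 38 2e 2d 64 5c 5c.
Inner hash: sum = 82+68+71+14+54+54+100 = 443 → 01 bb.
Outer hash (recomputed tag): sum = 56+46+45+100+92+92+1+187 = 619 → 02 6b.
Recomputed tag = 026b; claimed = 026b → match.

valid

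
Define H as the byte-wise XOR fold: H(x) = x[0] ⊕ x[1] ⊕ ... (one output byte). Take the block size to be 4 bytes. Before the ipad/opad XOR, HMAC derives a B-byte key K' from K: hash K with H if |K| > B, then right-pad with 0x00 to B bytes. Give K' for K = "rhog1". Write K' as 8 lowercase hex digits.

23000000

|K| = 5 > B = 4, so first hash the key.
H(K): XOR 72⊕68⊕6f⊕67⊕31 = 23.
Zero-pad H(K) = 23 to 4 bytes: K' = 23 00 00 00.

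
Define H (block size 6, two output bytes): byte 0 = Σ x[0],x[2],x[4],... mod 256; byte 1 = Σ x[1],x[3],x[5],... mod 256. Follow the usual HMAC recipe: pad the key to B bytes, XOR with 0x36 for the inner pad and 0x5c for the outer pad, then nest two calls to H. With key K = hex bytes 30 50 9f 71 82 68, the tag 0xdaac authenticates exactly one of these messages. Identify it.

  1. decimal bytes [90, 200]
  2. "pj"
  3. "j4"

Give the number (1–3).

Key hex bytes 30 50 9f 71 82 68 is exactly B = 6 bytes: K' = 30 50 9f 71 82 68.
K' ⊕ ipad = 06 66 a9 47 b4 5e; K' ⊕ opad = 6c 0c c3 2d de 34.
m1: inner = H(06 66 a9 47 b4 5e 5a c8) = bd d3; tag = H(6c 0c c3 2d de 34 bd d3) = ca40
m2: inner = H(06 66 a9 47 b4 5e 70 6a) = d3 75; tag = H(6c 0c c3 2d de 34 d3 75) = e0e2
m3: inner = H(06 66 a9 47 b4 5e 6a 34) = cd 3f; tag = H(6c 0c c3 2d de 34 cd 3f) = daac ← matches

3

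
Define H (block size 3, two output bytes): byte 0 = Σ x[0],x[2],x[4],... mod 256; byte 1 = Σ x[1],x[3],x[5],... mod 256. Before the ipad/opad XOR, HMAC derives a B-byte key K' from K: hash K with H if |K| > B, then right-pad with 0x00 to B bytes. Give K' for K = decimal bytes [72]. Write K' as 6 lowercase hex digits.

480000

Key decimal bytes [72] = 48 is 1 byte ≤ B = 3; zero-pad to 3 bytes: K' = 48 00 00.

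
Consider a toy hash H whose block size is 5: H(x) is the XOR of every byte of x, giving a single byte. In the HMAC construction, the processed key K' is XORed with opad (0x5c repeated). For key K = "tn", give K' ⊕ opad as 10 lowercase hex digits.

28325c5c5c

Key "tn" = 74 6e is 2 bytes ≤ B = 5; zero-pad to 5 bytes: K' = 74 6e 00 00 00.
XOR each byte with 0x5c: 74⊕5c=28, 6e⊕5c=32, 00⊕5c=5c, 00⊕5c=5c, 00⊕5c=5c.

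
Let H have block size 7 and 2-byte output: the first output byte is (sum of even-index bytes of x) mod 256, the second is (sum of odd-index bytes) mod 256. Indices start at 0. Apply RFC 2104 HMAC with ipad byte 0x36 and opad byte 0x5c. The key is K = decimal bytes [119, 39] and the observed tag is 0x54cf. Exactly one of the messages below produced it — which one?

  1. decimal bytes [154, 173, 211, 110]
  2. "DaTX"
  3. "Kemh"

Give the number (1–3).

2

Key decimal bytes [119, 39] = 77 27 is 2 bytes ≤ B = 7; zero-pad to 7 bytes: K' = 77 27 00 00 00 00 00.
K' ⊕ ipad = 41 11 36 36 36 36 36; K' ⊕ opad = 2b 7b 5c 5c 5c 5c 5c.
m1: inner = H(41 11 36 36 36 36 36 9a ad d3 6e) = fe ea; tag = H(2b 7b 5c 5c 5c 5c 5c fe ea) = 2931
m2: inner = H(41 11 36 36 36 36 36 44 61 54 58) = 9c 15; tag = H(2b 7b 5c 5c 5c 5c 5c 9c 15) = 54cf ← matches
m3: inner = H(41 11 36 36 36 36 36 4b 65 6d 68) = b0 35; tag = H(2b 7b 5c 5c 5c 5c 5c b0 35) = 74e3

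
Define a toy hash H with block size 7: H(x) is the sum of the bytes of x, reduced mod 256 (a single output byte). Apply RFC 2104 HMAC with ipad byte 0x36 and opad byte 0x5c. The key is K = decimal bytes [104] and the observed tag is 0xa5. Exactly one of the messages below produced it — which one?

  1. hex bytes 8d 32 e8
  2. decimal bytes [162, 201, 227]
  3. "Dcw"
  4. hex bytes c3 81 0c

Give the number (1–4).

Key decimal bytes [104] = 68 is 1 byte ≤ B = 7; zero-pad to 7 bytes: K' = 68 00 00 00 00 00 00.
K' ⊕ ipad = 5e 36 36 36 36 36 36; K' ⊕ opad = 34 5c 5c 5c 5c 5c 5c.
m1: inner = H(5e 36 36 36 36 36 36 8d 32 e8) = 49; tag = H(34 5c 5c 5c 5c 5c 5c 49) = a5 ← matches
m2: inner = H(5e 36 36 36 36 36 36 a2 c9 e3) = f0; tag = H(34 5c 5c 5c 5c 5c 5c f0) = 4c
m3: inner = H(5e 36 36 36 36 36 36 44 63 77) = c0; tag = H(34 5c 5c 5c 5c 5c 5c c0) = 1c
m4: inner = H(5e 36 36 36 36 36 36 c3 81 0c) = f2; tag = H(34 5c 5c 5c 5c 5c 5c f2) = 4e

1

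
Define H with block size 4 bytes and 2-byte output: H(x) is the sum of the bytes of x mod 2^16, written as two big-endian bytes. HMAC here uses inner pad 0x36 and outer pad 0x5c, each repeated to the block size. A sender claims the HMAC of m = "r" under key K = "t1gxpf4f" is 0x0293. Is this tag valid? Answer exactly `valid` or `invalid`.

valid

Key "t1gxpf4f" = 74 31 67 78 70 66 34 66 is 8 bytes > B = 4, so hash it first: H(key) = 02 f4, then zero-pad to 4 bytes: K' = 02 f4 00 00.
K' ⊕ ipad = 34 c2 36 36; K' ⊕ opad = 5e a8 5c 5c.
Inner hash: sum = 52+194+54+54+114 = 468 → 01 d4.
Outer hash (recomputed tag): sum = 94+168+92+92+1+212 = 659 → 02 93.
Recomputed tag = 0293; claimed = 0293 → match.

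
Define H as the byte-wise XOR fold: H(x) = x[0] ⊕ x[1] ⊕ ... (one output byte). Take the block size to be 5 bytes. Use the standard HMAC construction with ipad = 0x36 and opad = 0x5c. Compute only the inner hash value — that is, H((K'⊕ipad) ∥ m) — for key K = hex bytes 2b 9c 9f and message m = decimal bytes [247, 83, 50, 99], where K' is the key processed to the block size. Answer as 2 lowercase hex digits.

Key hex bytes 2b 9c 9f is 3 bytes ≤ B = 5; zero-pad to 5 bytes: K' = 2b 9c 9f 00 00.
K' ⊕ ipad = 1d aa a9 36 36.
Inner input = 1d aa a9 36 36 ∥ f7 53 32 63.
Inner hash: XOR 1d⊕aa⊕a9⊕36⊕36⊕f7⊕53⊕32⊕63 = eb.

eb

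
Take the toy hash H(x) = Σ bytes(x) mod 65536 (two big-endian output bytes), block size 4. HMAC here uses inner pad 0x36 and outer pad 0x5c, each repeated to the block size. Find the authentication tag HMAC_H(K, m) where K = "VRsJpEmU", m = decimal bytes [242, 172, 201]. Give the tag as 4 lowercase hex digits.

028a

Key "VRsJpEmU" = 56 52 73 4a 70 45 6d 55 is 8 bytes > B = 4, so hash it first: H(key) = 02 dc, then zero-pad to 4 bytes: K' = 02 dc 00 00.
K' ⊕ ipad = 34 ea 36 36.  K' ⊕ opad = 5e 80 5c 5c.
Inner input = (K'⊕ipad) ∥ m = 34 ea 36 36 ∥ f2 ac c9.
Inner hash: sum = 52+234+54+54+242+172+201 = 1009 → 03 f1.
Outer input = (K'⊕opad) ∥ inner = 5e 80 5c 5c ∥ 03 f1.
Outer hash (tag): sum = 94+128+92+92+3+241 = 650 → 02 8a.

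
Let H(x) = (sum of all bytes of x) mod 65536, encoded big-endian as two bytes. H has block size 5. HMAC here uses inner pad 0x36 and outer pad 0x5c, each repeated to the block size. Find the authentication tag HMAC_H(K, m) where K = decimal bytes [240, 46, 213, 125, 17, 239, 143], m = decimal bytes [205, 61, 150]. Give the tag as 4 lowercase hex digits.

Key decimal bytes [240, 46, 213, 125, 17, 239, 143] = f0 2e d5 7d 11 ef 8f is 7 bytes > B = 5, so hash it first: H(key) = 03 ff, then zero-pad to 5 bytes: K' = 03 ff 00 00 00.
K' ⊕ ipad = 35 c9 36 36 36.  K' ⊕ opad = 5f a3 5c 5c 5c.
Inner input = (K'⊕ipad) ∥ m = 35 c9 36 36 36 ∥ cd 3d 96.
Inner hash: sum = 53+201+54+54+54+205+61+150 = 832 → 03 40.
Outer input = (K'⊕opad) ∥ inner = 5f a3 5c 5c 5c ∥ 03 40.
Outer hash (tag): sum = 95+163+92+92+92+3+64 = 601 → 02 59.

0259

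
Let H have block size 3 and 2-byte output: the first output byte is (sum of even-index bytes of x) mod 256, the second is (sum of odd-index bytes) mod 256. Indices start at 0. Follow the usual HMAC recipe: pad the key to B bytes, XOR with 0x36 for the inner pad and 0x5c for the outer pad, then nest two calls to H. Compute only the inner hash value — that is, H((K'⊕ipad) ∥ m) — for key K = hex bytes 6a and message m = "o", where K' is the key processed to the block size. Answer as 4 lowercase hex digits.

92a5

Key hex bytes 6a is 1 byte ≤ B = 3; zero-pad to 3 bytes: K' = 6a 00 00.
K' ⊕ ipad = 5c 36 36.
Inner input = 5c 36 36 ∥ 6f.
Inner hash: even-index sum = 146 mod 256 = 146; odd-index sum = 165 mod 256 = 165 → 92 a5.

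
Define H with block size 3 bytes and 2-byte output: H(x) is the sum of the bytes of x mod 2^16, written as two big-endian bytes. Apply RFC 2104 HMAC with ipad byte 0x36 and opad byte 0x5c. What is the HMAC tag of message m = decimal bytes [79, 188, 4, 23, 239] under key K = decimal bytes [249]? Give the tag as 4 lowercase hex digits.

Key decimal bytes [249] = f9 is 1 byte ≤ B = 3; zero-pad to 3 bytes: K' = f9 00 00.
K' ⊕ ipad = cf 36 36.  K' ⊕ opad = a5 5c 5c.
Inner input = (K'⊕ipad) ∥ m = cf 36 36 ∥ 4f bc 04 17 ef.
Inner hash: sum = 207+54+54+79+188+4+23+239 = 848 → 03 50.
Outer input = (K'⊕opad) ∥ inner = a5 5c 5c ∥ 03 50.
Outer hash (tag): sum = 165+92+92+3+80 = 432 → 01 b0.

01b0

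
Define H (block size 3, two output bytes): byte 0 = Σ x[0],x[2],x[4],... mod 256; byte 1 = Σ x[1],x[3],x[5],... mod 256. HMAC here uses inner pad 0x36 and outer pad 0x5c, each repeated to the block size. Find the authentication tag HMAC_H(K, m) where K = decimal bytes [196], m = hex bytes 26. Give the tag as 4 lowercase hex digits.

5084

Key decimal bytes [196] = c4 is 1 byte ≤ B = 3; zero-pad to 3 bytes: K' = c4 00 00.
K' ⊕ ipad = f2 36 36.  K' ⊕ opad = 98 5c 5c.
Inner input = (K'⊕ipad) ∥ m = f2 36 36 ∥ 26.
Inner hash: even-index sum = 296 mod 256 = 40; odd-index sum = 92 mod 256 = 92 → 28 5c.
Outer input = (K'⊕opad) ∥ inner = 98 5c 5c ∥ 28 5c.
Outer hash (tag): even-index sum = 336 mod 256 = 80; odd-index sum = 132 mod 256 = 132 → 50 84.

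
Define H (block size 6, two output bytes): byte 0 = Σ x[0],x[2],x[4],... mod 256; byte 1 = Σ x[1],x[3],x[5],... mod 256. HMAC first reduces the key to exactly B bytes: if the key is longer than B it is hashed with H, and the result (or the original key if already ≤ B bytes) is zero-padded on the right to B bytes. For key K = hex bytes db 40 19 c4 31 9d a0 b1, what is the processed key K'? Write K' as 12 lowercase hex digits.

|K| = 8 > B = 6, so first hash the key.
H(K): even-index sum = 453 mod 256 = 197; odd-index sum = 594 mod 256 = 82 → c5 52.
Zero-pad H(K) = c5 52 to 6 bytes: K' = c5 52 00 00 00 00.

c55200000000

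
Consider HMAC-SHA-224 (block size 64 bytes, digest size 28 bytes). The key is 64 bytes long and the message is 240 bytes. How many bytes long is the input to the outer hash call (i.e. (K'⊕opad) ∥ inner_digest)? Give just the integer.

Key is 64 ≤ 64 bytes, zero-padded: |K'| = 64.
Outer input = (K'⊕opad) ∥ H(inner) → 64 + 28 = 92 bytes.

92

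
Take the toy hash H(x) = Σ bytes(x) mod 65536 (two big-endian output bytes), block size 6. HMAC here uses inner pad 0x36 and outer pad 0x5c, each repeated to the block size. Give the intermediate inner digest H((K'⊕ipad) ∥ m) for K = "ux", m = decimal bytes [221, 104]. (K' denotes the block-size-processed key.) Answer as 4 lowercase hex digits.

Key "ux" = 75 78 is 2 bytes ≤ B = 6; zero-pad to 6 bytes: K' = 75 78 00 00 00 00.
K' ⊕ ipad = 43 4e 36 36 36 36.
Inner input = 43 4e 36 36 36 36 ∥ dd 68.
Inner hash: sum = 67+78+54+54+54+54+221+104 = 686 → 02 ae.

02ae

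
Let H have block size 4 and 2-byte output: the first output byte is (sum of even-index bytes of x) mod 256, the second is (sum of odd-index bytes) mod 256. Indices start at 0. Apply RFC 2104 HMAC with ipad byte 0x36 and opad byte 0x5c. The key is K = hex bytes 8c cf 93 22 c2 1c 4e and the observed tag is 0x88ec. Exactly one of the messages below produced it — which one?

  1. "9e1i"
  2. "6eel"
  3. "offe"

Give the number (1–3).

1

Key hex bytes 8c cf 93 22 c2 1c 4e is 7 bytes > B = 4, so hash it first: H(key) = 2f 0d, then zero-pad to 4 bytes: K' = 2f 0d 00 00.
K' ⊕ ipad = 19 3b 36 36; K' ⊕ opad = 73 51 5c 5c.
m1: inner = H(19 3b 36 36 39 65 31 69) = b9 3f; tag = H(73 51 5c 5c b9 3f) = 88ec ← matches
m2: inner = H(19 3b 36 36 36 65 65 6c) = ea 42; tag = H(73 51 5c 5c ea 42) = b9ef
m3: inner = H(19 3b 36 36 6f 66 66 65) = 24 3c; tag = H(73 51 5c 5c 24 3c) = f3e9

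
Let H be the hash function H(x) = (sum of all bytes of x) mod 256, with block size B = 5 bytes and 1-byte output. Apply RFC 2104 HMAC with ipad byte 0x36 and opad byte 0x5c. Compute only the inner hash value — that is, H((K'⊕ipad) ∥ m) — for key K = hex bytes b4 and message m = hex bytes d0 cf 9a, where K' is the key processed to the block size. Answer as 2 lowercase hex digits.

Key hex bytes b4 is 1 byte ≤ B = 5; zero-pad to 5 bytes: K' = b4 00 00 00 00.
K' ⊕ ipad = 82 36 36 36 36.
Inner input = 82 36 36 36 36 ∥ d0 cf 9a.
Inner hash: sum = 130+54+54+54+54+208+207+154 = 915; mod 256 = 147 → 93.

93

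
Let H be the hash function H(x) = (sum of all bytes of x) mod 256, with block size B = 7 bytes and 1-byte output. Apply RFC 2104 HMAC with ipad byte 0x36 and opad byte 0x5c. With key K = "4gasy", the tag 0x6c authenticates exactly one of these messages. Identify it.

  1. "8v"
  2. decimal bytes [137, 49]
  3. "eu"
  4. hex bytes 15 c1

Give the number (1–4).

4

Key "4gasy" = 34 67 61 73 79 is 5 bytes ≤ B = 7; zero-pad to 7 bytes: K' = 34 67 61 73 79 00 00.
K' ⊕ ipad = 02 51 57 45 4f 36 36; K' ⊕ opad = 68 3b 3d 2f 25 5c 5c.
m1: inner = H(02 51 57 45 4f 36 36 38 76) = 58; tag = H(68 3b 3d 2f 25 5c 5c 58) = 44
m2: inner = H(02 51 57 45 4f 36 36 89 31) = 64; tag = H(68 3b 3d 2f 25 5c 5c 64) = 50
m3: inner = H(02 51 57 45 4f 36 36 65 75) = 84; tag = H(68 3b 3d 2f 25 5c 5c 84) = 70
m4: inner = H(02 51 57 45 4f 36 36 15 c1) = 80; tag = H(68 3b 3d 2f 25 5c 5c 80) = 6c ← matches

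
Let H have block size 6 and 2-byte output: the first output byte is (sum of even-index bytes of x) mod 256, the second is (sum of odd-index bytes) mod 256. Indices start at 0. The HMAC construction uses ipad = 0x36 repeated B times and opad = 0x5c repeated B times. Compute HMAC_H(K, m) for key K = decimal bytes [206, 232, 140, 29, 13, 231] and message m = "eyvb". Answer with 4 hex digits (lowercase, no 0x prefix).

7b65

Key decimal bytes [206, 232, 140, 29, 13, 231] = ce e8 8c 1d 0d e7 is exactly B = 6 bytes: K' = ce e8 8c 1d 0d e7.
K' ⊕ ipad = f8 de ba 2b 3b d1.  K' ⊕ opad = 92 b4 d0 41 51 bb.
Inner input = (K'⊕ipad) ∥ m = f8 de ba 2b 3b d1 ∥ 65 79 76 62.
Inner hash: even-index sum = 712 mod 256 = 200; odd-index sum = 693 mod 256 = 181 → c8 b5.
Outer input = (K'⊕opad) ∥ inner = 92 b4 d0 41 51 bb ∥ c8 b5.
Outer hash (tag): even-index sum = 635 mod 256 = 123; odd-index sum = 613 mod 256 = 101 → 7b 65.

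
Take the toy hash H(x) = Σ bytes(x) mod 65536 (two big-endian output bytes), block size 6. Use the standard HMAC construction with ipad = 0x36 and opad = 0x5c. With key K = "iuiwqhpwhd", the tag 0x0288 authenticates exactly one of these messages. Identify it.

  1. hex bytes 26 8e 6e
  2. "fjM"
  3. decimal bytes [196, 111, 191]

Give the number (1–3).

Key "iuiwqhpwhd" = 69 75 69 77 71 68 70 77 68 64 is 10 bytes > B = 6, so hash it first: H(key) = 04 4a, then zero-pad to 6 bytes: K' = 04 4a 00 00 00 00.
K' ⊕ ipad = 32 7c 36 36 36 36; K' ⊕ opad = 58 16 5c 5c 5c 5c.
m1: inner = H(32 7c 36 36 36 36 26 8e 6e) = 02 a8; tag = H(58 16 5c 5c 5c 5c 02 a8) = 0288 ← matches
m2: inner = H(32 7c 36 36 36 36 66 6a 4d) = 02 a3; tag = H(58 16 5c 5c 5c 5c 02 a3) = 0283
m3: inner = H(32 7c 36 36 36 36 c4 6f bf) = 03 78; tag = H(58 16 5c 5c 5c 5c 03 78) = 0259

1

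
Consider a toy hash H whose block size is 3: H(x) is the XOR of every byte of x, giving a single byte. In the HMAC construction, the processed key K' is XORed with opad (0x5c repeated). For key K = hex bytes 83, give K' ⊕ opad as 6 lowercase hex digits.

Key hex bytes 83 is 1 byte ≤ B = 3; zero-pad to 3 bytes: K' = 83 00 00.
XOR each byte with 0x5c: 83⊕5c=df, 00⊕5c=5c, 00⊕5c=5c.

df5c5c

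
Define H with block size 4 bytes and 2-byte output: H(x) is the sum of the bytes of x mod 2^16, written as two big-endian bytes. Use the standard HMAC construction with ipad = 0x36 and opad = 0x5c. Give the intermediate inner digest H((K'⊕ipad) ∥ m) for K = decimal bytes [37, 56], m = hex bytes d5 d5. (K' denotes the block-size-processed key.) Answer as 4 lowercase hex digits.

0237

Key decimal bytes [37, 56] = 25 38 is 2 bytes ≤ B = 4; zero-pad to 4 bytes: K' = 25 38 00 00.
K' ⊕ ipad = 13 0e 36 36.
Inner input = 13 0e 36 36 ∥ d5 d5.
Inner hash: sum = 19+14+54+54+213+213 = 567 → 02 37.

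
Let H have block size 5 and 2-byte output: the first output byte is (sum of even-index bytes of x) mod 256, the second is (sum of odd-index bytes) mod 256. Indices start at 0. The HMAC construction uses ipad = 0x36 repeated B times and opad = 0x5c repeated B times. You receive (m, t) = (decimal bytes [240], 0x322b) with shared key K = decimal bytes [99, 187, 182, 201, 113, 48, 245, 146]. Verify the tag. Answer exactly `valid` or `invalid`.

Key decimal bytes [99, 187, 182, 201, 113, 48, 245, 146] = 63 bb b6 c9 71 30 f5 92 is 8 bytes > B = 5, so hash it first: H(key) = 7f 46, then zero-pad to 5 bytes: K' = 7f 46 00 00 00.
K' ⊕ ipad = 49 70 36 36 36; K' ⊕ opad = 23 1a 5c 5c 5c.
Inner hash: even-index sum = 181 mod 256 = 181; odd-index sum = 406 mod 256 = 150 → b5 96.
Outer hash (recomputed tag): even-index sum = 369 mod 256 = 113; odd-index sum = 299 mod 256 = 43 → 71 2b.
Recomputed tag = 712b; claimed = 322b → mismatch.

invalid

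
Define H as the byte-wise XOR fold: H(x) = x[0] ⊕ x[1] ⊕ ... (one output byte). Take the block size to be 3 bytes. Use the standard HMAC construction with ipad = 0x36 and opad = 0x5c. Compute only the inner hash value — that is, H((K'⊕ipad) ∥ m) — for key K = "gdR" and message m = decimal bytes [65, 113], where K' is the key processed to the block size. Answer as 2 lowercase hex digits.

Key "gdR" = 67 64 52 is exactly B = 3 bytes: K' = 67 64 52.
K' ⊕ ipad = 51 52 64.
Inner input = 51 52 64 ∥ 41 71.
Inner hash: XOR 51⊕52⊕64⊕41⊕71 = 57.

57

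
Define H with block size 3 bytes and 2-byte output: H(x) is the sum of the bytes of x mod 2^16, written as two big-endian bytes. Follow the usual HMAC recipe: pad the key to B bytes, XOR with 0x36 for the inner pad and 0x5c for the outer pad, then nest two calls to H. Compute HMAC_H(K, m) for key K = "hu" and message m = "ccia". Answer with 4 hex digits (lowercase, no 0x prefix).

Key "hu" = 68 75 is 2 bytes ≤ B = 3; zero-pad to 3 bytes: K' = 68 75 00.
K' ⊕ ipad = 5e 43 36.  K' ⊕ opad = 34 29 5c.
Inner input = (K'⊕ipad) ∥ m = 5e 43 36 ∥ 63 63 69 61.
Inner hash: sum = 94+67+54+99+99+105+97 = 615 → 02 67.
Outer input = (K'⊕opad) ∥ inner = 34 29 5c ∥ 02 67.
Outer hash (tag): sum = 52+41+92+2+103 = 290 → 01 22.

0122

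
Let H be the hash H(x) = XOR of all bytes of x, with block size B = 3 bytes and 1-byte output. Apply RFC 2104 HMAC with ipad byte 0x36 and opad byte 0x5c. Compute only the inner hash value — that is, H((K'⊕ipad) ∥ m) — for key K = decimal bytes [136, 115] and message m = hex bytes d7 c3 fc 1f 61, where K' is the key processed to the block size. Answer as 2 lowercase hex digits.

Key decimal bytes [136, 115] = 88 73 is 2 bytes ≤ B = 3; zero-pad to 3 bytes: K' = 88 73 00.
K' ⊕ ipad = be 45 36.
Inner input = be 45 36 ∥ d7 c3 fc 1f 61.
Inner hash: XOR be⊕45⊕36⊕d7⊕c3⊕fc⊕1f⊕61 = 5b.

5b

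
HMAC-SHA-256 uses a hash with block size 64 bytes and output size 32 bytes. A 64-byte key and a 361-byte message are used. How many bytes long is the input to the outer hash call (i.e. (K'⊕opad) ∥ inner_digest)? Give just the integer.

96

Key is 64 ≤ 64 bytes, zero-padded: |K'| = 64.
Outer input = (K'⊕opad) ∥ H(inner) → 64 + 32 = 96 bytes.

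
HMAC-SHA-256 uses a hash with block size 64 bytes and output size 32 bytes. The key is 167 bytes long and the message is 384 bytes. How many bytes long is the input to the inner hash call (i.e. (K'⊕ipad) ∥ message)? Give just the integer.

448

Key is 167 > 64 bytes, so it is hashed to 32 bytes then zero-padded to 64: |K'| = 64.
Inner input = (K'⊕ipad) ∥ m → 64 + 384 = 448 bytes.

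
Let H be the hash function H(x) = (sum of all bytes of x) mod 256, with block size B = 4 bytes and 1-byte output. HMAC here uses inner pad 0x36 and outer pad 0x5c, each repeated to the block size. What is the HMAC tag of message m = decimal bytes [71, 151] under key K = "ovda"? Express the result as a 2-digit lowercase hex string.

Key "ovda" = 6f 76 64 61 is exactly B = 4 bytes: K' = 6f 76 64 61.
K' ⊕ ipad = 59 40 52 57.  K' ⊕ opad = 33 2a 38 3d.
Inner input = (K'⊕ipad) ∥ m = 59 40 52 57 ∥ 47 97.
Inner hash: sum = 89+64+82+87+71+151 = 544; mod 256 = 32 → 20.
Outer input = (K'⊕opad) ∥ inner = 33 2a 38 3d ∥ 20.
Outer hash (tag): sum = 51+42+56+61+32 = 242 → f2.

f2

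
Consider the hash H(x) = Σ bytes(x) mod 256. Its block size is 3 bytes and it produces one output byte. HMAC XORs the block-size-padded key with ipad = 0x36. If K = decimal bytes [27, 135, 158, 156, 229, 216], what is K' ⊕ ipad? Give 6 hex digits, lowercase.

af3636

Key decimal bytes [27, 135, 158, 156, 229, 216] = 1b 87 9e 9c e5 d8 is 6 bytes > B = 3, so hash it first: H(key) = 99, then zero-pad to 3 bytes: K' = 99 00 00.
XOR each byte with 0x36: 99⊕36=af, 00⊕36=36, 00⊕36=36.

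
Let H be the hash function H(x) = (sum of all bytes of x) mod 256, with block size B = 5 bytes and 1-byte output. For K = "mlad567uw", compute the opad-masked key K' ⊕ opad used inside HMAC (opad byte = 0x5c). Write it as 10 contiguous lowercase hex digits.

705c5c5c5c

Key "mlad567uw" = 6d 6c 61 64 35 36 37 75 77 is 9 bytes > B = 5, so hash it first: H(key) = 2c, then zero-pad to 5 bytes: K' = 2c 00 00 00 00.
XOR each byte with 0x5c: 2c⊕5c=70, 00⊕5c=5c, 00⊕5c=5c, 00⊕5c=5c, 00⊕5c=5c.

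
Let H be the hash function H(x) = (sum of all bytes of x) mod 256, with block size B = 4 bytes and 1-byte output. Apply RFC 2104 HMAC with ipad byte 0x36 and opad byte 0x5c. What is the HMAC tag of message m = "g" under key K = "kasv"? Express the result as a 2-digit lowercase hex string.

Key "kasv" = 6b 61 73 76 is exactly B = 4 bytes: K' = 6b 61 73 76.
K' ⊕ ipad = 5d 57 45 40.  K' ⊕ opad = 37 3d 2f 2a.
Inner input = (K'⊕ipad) ∥ m = 5d 57 45 40 ∥ 67.
Inner hash: sum = 93+87+69+64+103 = 416; mod 256 = 160 → a0.
Outer input = (K'⊕opad) ∥ inner = 37 3d 2f 2a ∥ a0.
Outer hash (tag): sum = 55+61+47+42+160 = 365; mod 256 = 109 → 6d.

6d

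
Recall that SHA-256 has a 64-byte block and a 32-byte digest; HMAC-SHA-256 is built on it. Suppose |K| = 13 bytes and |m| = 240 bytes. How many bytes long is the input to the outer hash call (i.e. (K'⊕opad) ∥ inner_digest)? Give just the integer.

Key is 13 ≤ 64 bytes, zero-padded: |K'| = 64.
Outer input = (K'⊕opad) ∥ H(inner) → 64 + 32 = 96 bytes.

96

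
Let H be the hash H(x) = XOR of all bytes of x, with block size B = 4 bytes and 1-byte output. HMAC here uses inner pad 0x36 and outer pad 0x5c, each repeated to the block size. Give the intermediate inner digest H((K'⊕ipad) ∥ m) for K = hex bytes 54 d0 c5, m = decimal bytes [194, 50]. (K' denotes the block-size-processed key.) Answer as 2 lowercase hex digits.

Key hex bytes 54 d0 c5 is 3 bytes ≤ B = 4; zero-pad to 4 bytes: K' = 54 d0 c5 00.
K' ⊕ ipad = 62 e6 f3 36.
Inner input = 62 e6 f3 36 ∥ c2 32.
Inner hash: XOR 62⊕e6⊕f3⊕36⊕c2⊕32 = b1.

b1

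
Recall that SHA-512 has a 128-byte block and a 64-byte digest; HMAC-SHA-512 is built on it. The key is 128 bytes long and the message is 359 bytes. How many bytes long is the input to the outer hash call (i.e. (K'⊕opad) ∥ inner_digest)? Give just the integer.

192

Key is 128 ≤ 128 bytes, zero-padded: |K'| = 128.
Outer input = (K'⊕opad) ∥ H(inner) → 128 + 64 = 192 bytes.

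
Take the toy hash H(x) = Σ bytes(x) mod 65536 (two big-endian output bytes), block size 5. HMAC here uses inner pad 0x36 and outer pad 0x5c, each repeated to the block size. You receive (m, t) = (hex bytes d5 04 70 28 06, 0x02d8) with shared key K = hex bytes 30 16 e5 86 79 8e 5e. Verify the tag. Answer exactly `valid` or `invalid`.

invalid

Key hex bytes 30 16 e5 86 79 8e 5e is 7 bytes > B = 5, so hash it first: H(key) = 03 16, then zero-pad to 5 bytes: K' = 03 16 00 00 00.
K' ⊕ ipad = 35 20 36 36 36; K' ⊕ opad = 5f 4a 5c 5c 5c.
Inner hash: sum = 53+32+54+54+54+213+4+112+40+6 = 622 → 02 6e.
Outer hash (recomputed tag): sum = 95+74+92+92+92+2+110 = 557 → 02 2d.
Recomputed tag = 022d; claimed = 02d8 → mismatch.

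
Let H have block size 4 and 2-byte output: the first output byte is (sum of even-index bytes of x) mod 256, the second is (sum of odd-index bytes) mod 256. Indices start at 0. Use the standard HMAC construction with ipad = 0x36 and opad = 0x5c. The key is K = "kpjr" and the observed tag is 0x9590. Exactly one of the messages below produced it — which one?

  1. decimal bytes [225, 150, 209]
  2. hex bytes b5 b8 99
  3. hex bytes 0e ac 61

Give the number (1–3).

3

Key "kpjr" = 6b 70 6a 72 is exactly B = 4 bytes: K' = 6b 70 6a 72.
K' ⊕ ipad = 5d 46 5c 44; K' ⊕ opad = 37 2c 36 2e.
m1: inner = H(5d 46 5c 44 e1 96 d1) = 6b 20; tag = H(37 2c 36 2e 6b 20) = d87a
m2: inner = H(5d 46 5c 44 b5 b8 99) = 07 42; tag = H(37 2c 36 2e 07 42) = 749c
m3: inner = H(5d 46 5c 44 0e ac 61) = 28 36; tag = H(37 2c 36 2e 28 36) = 9590 ← matches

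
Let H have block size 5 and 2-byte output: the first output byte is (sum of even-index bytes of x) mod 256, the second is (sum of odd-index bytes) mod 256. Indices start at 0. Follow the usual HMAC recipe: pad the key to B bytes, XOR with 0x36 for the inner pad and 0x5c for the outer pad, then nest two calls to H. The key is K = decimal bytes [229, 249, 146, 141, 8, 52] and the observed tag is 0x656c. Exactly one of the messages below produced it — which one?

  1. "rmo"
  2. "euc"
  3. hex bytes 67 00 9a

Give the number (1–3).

2

Key decimal bytes [229, 249, 146, 141, 8, 52] = e5 f9 92 8d 08 34 is 6 bytes > B = 5, so hash it first: H(key) = 7f ba, then zero-pad to 5 bytes: K' = 7f ba 00 00 00.
K' ⊕ ipad = 49 8c 36 36 36; K' ⊕ opad = 23 e6 5c 5c 5c.
m1: inner = H(49 8c 36 36 36 72 6d 6f) = 22 a3; tag = H(23 e6 5c 5c 5c 22 a3) = 7e64
m2: inner = H(49 8c 36 36 36 65 75 63) = 2a 8a; tag = H(23 e6 5c 5c 5c 2a 8a) = 656c ← matches
m3: inner = H(49 8c 36 36 36 67 00 9a) = b5 c3; tag = H(23 e6 5c 5c 5c b5 c3) = 9ef7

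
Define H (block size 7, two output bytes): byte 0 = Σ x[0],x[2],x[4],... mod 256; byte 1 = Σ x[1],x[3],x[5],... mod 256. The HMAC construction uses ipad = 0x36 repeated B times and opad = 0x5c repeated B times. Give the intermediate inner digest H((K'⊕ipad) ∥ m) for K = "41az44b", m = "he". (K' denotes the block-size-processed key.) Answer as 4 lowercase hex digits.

14bd

Key "41az44b" = 34 31 61 7a 34 34 62 is exactly B = 7 bytes: K' = 34 31 61 7a 34 34 62.
K' ⊕ ipad = 02 07 57 4c 02 02 54.
Inner input = 02 07 57 4c 02 02 54 ∥ 68 65.
Inner hash: even-index sum = 276 mod 256 = 20; odd-index sum = 189 mod 256 = 189 → 14 bd.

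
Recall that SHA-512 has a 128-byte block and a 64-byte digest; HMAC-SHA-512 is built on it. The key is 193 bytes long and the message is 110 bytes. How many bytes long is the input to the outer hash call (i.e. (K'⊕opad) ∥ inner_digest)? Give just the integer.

192

Key is 193 > 128 bytes, so it is hashed to 64 bytes then zero-padded to 128: |K'| = 128.
Outer input = (K'⊕opad) ∥ H(inner) → 128 + 64 = 192 bytes.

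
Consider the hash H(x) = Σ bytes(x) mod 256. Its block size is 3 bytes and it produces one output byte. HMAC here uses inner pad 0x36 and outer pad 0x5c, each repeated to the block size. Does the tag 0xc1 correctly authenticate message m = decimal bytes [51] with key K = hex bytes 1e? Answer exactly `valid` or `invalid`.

valid

Key hex bytes 1e is 1 byte ≤ B = 3; zero-pad to 3 bytes: K' = 1e 00 00.
K' ⊕ ipad = 28 36 36; K' ⊕ opad = 42 5c 5c.
Inner hash: sum = 40+54+54+51 = 199 → c7.
Outer hash (recomputed tag): sum = 66+92+92+199 = 449; mod 256 = 193 → c1.
Recomputed tag = c1; claimed = c1 → match.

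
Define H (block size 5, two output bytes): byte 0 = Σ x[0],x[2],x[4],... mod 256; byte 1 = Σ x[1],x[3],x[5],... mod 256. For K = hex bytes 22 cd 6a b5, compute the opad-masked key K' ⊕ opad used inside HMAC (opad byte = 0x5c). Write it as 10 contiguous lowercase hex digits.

Key hex bytes 22 cd 6a b5 is 4 bytes ≤ B = 5; zero-pad to 5 bytes: K' = 22 cd 6a b5 00.
XOR each byte with 0x5c: 22⊕5c=7e, cd⊕5c=91, 6a⊕5c=36, b5⊕5c=e9, 00⊕5c=5c.

7e9136e95c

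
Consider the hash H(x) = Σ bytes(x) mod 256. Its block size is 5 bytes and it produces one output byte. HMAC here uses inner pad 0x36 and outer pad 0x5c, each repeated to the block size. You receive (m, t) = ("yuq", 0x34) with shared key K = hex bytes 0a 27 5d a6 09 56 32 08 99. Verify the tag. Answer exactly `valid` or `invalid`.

invalid

Key hex bytes 0a 27 5d a6 09 56 32 08 99 is 9 bytes > B = 5, so hash it first: H(key) = 66, then zero-pad to 5 bytes: K' = 66 00 00 00 00.
K' ⊕ ipad = 50 36 36 36 36; K' ⊕ opad = 3a 5c 5c 5c 5c.
Inner hash: sum = 80+54+54+54+54+121+117+113 = 647; mod 256 = 135 → 87.
Outer hash (recomputed tag): sum = 58+92+92+92+92+135 = 561; mod 256 = 49 → 31.
Recomputed tag = 31; claimed = 34 → mismatch.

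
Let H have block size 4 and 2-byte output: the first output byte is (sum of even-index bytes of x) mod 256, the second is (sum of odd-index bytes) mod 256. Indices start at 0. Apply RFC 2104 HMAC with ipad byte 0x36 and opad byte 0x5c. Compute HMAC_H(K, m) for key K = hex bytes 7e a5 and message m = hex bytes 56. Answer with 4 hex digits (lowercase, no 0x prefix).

521e

Key hex bytes 7e a5 is 2 bytes ≤ B = 4; zero-pad to 4 bytes: K' = 7e a5 00 00.
K' ⊕ ipad = 48 93 36 36.  K' ⊕ opad = 22 f9 5c 5c.
Inner input = (K'⊕ipad) ∥ m = 48 93 36 36 ∥ 56.
Inner hash: even-index sum = 212 mod 256 = 212; odd-index sum = 201 mod 256 = 201 → d4 c9.
Outer input = (K'⊕opad) ∥ inner = 22 f9 5c 5c ∥ d4 c9.
Outer hash (tag): even-index sum = 338 mod 256 = 82; odd-index sum = 542 mod 256 = 30 → 52 1e.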